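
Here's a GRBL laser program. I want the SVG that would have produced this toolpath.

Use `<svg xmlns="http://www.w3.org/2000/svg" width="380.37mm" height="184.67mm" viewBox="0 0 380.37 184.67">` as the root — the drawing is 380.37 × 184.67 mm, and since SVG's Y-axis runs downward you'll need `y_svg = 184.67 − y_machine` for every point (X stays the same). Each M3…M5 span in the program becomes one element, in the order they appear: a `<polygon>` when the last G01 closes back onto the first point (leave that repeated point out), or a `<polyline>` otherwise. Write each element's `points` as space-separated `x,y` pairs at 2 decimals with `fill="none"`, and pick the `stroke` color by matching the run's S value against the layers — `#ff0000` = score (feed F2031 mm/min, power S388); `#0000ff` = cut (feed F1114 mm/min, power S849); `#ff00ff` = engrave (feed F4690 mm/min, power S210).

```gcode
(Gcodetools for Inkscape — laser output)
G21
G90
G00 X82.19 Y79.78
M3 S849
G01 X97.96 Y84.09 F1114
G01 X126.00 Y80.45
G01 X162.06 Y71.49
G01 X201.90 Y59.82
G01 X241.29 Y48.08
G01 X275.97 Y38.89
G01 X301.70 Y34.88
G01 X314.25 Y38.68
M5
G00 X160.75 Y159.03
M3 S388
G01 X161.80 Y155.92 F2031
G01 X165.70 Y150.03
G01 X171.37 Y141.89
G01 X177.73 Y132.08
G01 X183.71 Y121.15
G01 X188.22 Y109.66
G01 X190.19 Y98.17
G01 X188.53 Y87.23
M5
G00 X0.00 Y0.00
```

y_svg = 184.67 − y_m.

[1] S849→`#0000ff` (cut); open run; points: 82.19,104.89 97.96,100.58 126.00,104.22 162.06,113.18 201.90,124.85 241.29,136.59 275.97,145.78 301.70,149.79 314.25,145.99

[2] S388→`#ff0000` (score); open run; points: 160.75,25.64 161.80,28.75 165.70,34.64 171.37,42.78 177.73,52.59 183.71,63.52 188.22,75.01 190.19,86.50 188.53,97.44

<svg xmlns="http://www.w3.org/2000/svg" width="380.37mm" height="184.67mm" viewBox="0 0 380.37 184.67">
  <polyline points="82.19,104.89 97.96,100.58 126.00,104.22 162.06,113.18 201.90,124.85 241.29,136.59 275.97,145.78 301.70,149.79 314.25,145.99" fill="none" stroke="#0000ff"/>
  <polyline points="160.75,25.64 161.80,28.75 165.70,34.64 171.37,42.78 177.73,52.59 183.71,63.52 188.22,75.01 190.19,86.50 188.53,97.44" fill="none" stroke="#ff0000"/>
</svg>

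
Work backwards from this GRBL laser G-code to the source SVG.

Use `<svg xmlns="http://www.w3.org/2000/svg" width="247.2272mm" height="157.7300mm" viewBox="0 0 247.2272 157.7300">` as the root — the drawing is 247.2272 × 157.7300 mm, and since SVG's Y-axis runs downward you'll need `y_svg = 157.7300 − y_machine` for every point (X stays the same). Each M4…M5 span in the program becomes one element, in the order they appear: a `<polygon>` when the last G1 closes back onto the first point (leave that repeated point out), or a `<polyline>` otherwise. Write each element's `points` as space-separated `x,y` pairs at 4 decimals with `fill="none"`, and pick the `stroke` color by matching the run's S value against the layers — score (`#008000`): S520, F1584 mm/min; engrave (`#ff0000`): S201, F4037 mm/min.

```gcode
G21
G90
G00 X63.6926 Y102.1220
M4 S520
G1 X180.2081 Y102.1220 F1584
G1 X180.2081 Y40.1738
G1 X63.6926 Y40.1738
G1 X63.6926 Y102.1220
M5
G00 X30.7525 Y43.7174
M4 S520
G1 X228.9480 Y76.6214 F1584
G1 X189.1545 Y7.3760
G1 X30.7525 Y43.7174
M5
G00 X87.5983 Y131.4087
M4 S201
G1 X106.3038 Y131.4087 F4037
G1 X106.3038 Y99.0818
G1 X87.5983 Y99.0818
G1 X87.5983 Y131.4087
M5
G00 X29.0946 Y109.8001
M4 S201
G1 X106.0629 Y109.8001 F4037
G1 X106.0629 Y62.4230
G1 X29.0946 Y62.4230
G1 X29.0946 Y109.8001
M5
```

<svg xmlns="http://www.w3.org/2000/svg" width="247.2272mm" height="157.7300mm" viewBox="0 0 247.2272 157.7300">
  <polygon points="63.6926,55.6080 180.2081,55.6080 180.2081,117.5562 63.6926,117.5562" fill="none" stroke="#008000"/>
  <polygon points="30.7525,114.0126 228.9480,81.1086 189.1545,150.3540" fill="none" stroke="#008000"/>
  <polygon points="87.5983,26.3213 106.3038,26.3213 106.3038,58.6482 87.5983,58.6482" fill="none" stroke="#ff0000"/>
  <polygon points="29.0946,47.9299 106.0629,47.9299 106.0629,95.3070 29.0946,95.3070" fill="none" stroke="#ff0000"/>
</svg>

y_svg = 157.7300 − y_m.

[1] S520→`#008000` (score); closed run; points: 63.6926,55.6080 180.2081,55.6080 180.2081,117.5562 63.6926,117.5562

[2] S520→`#008000` (score); closed run; points: 30.7525,114.0126 228.9480,81.1086 189.1545,150.3540

[3] S201→`#ff0000` (engrave); closed run; points: 87.5983,26.3213 106.3038,26.3213 106.3038,58.6482 87.5983,58.6482

[4] S201→`#ff0000` (engrave); closed run; points: 29.0946,47.9299 106.0629,47.9299 106.0629,95.3070 29.0946,95.3070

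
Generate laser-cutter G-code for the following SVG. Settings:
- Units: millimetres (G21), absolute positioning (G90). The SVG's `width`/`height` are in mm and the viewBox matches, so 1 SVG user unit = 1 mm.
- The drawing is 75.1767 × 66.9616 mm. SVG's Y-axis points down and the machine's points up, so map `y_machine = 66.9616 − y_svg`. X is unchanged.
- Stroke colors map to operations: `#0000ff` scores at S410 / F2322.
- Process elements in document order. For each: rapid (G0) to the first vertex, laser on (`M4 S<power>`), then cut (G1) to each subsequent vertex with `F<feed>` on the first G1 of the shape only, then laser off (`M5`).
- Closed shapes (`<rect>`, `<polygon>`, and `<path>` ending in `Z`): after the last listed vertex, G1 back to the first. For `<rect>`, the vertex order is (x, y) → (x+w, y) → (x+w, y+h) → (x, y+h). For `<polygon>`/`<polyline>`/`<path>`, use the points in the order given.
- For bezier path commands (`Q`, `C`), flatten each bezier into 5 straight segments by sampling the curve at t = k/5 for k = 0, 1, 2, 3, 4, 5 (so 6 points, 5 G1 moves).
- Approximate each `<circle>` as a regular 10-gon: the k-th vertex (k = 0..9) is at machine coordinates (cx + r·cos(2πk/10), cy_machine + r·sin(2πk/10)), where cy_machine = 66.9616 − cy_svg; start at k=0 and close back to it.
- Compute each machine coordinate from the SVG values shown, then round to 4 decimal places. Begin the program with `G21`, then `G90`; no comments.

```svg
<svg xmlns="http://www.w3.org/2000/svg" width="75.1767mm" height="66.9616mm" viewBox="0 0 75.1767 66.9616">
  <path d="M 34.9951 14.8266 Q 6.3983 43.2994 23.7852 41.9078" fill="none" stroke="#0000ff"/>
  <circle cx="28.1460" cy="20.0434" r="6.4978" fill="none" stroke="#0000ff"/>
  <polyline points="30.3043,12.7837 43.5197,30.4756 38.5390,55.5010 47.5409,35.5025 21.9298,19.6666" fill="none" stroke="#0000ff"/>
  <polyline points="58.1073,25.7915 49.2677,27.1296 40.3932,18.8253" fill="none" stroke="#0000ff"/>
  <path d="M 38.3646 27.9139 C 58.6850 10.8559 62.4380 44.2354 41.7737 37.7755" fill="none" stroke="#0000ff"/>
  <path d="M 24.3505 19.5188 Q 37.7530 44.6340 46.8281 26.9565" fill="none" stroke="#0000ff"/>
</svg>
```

G21
G90
G0 X34.9951 Y52.1350
M4 S410
G1 X25.3957 Y41.9405 F2322
G1 X19.4751 Y34.1351
G1 X17.2331 Y28.7188
G1 X18.6698 Y25.6917
G1 X23.7852 Y25.0538
M5
G0 X34.6438 Y46.9182
M4 S410
G1 X33.4028 Y50.7375 F2322
G1 X30.1539 Y53.0980
G1 X26.1381 Y53.0980
G1 X22.8892 Y50.7375
G1 X21.6482 Y46.9182
G1 X22.8892 Y43.0989
G1 X26.1381 Y40.7384
G1 X30.1539 Y40.7384
G1 X33.4028 Y43.0989
G1 X34.6438 Y46.9182
M5
G0 X30.3043 Y54.1779
M4 S410
G1 X43.5197 Y36.4860 F2322
G1 X38.5390 Y11.4606
G1 X47.5409 Y31.4591
G1 X21.9298 Y47.2950
M5
G0 X58.1073 Y41.1701
M4 S410
G1 X49.2677 Y39.8320 F2322
G1 X40.3932 Y48.1363
M5
G0 X38.3646 Y39.0477
M4 S410
G1 X48.5060 Y43.9522 F2322
G1 X54.2943 Y41.0850
G1 X55.3529 Y34.7794
G1 X51.3050 Y29.3687
G1 X41.7737 Y29.1861
M5
G0 X24.3505 Y47.4428
M4 S410
G1 X29.5384 Y39.1084 F2322
G1 X34.3801 Y34.1975
G1 X38.8756 Y32.7099
G1 X43.0250 Y34.6458
G1 X46.8281 Y40.0051
M5

viewBox `0 0 75.1767 66.9616` with mm width/height → 1 unit = 1 mm. Flip: y_m = 66.9616 − y_svg.

**Shape 1** — `<path>` quadratic bezier, stroke `#0000ff` → score (S410, F2322). Control points (SVG): P0=(34.9951,14.8266), P1=(6.3983,43.2994), P2=(23.7852,41.9078); sampled at t=k/5. Machine vertices: (34.9951,52.1350) → (25.3957,41.9405) → (19.4751,34.1351) → (17.2331,28.7188) → (18.6698,25.6917) → (23.7852,25.0538). Open path.

**Shape 2** — `<circle>` circle, stroke `#0000ff` → score (S410, F2322). Machine vertices: (34.6438,46.9182) → (33.4028,50.7375) → (30.1539,53.0980) → (26.1381,53.0980) → (22.8892,50.7375) → (21.6482,46.9182) → (22.8892,43.0989) → (26.1381,40.7384) → (30.1539,40.7384) → (33.4028,43.0989) → (34.6438,46.9182). Closed: final G1 returns to the first vertex.

**Shape 3** — `<polyline>` open polyline, stroke `#0000ff` → score (S410, F2322). Machine vertices: (30.3043,54.1779) → (43.5197,36.4860) → (38.5390,11.4606) → (47.5409,31.4591) → (21.9298,47.2950). Open path.

**Shape 4** — `<polyline>` open polyline, stroke `#0000ff` → score (S410, F2322). Machine vertices: (58.1073,41.1701) → (49.2677,39.8320) → (40.3932,48.1363). Open path.

**Shape 5** — `<path>` cubic bezier, stroke `#0000ff` → score (S410, F2322). Control points (SVG): P0=(38.3646,27.9139), P1=(58.6850,10.8559), P2=(62.4380,44.2354), P3=(41.7737,37.7755); sampled at t=k/5. Machine vertices: (38.3646,39.0477) → (48.5060,43.9522) → (54.2943,41.0850) → (55.3529,34.7794) → (51.3050,29.3687) → (41.7737,29.1861). Open path.

**Shape 6** — `<path>` quadratic bezier, stroke `#0000ff` → score (S410, F2322). Control points (SVG): P0=(24.3505,19.5188), P1=(37.7530,44.6340), P2=(46.8281,26.9565); sampled at t=k/5. Machine vertices: (24.3505,47.4428) → (29.5384,39.1084) → (34.3801,34.1975) → (38.8756,32.7099) → (43.0250,34.6458) → (46.8281,40.0051). Open path.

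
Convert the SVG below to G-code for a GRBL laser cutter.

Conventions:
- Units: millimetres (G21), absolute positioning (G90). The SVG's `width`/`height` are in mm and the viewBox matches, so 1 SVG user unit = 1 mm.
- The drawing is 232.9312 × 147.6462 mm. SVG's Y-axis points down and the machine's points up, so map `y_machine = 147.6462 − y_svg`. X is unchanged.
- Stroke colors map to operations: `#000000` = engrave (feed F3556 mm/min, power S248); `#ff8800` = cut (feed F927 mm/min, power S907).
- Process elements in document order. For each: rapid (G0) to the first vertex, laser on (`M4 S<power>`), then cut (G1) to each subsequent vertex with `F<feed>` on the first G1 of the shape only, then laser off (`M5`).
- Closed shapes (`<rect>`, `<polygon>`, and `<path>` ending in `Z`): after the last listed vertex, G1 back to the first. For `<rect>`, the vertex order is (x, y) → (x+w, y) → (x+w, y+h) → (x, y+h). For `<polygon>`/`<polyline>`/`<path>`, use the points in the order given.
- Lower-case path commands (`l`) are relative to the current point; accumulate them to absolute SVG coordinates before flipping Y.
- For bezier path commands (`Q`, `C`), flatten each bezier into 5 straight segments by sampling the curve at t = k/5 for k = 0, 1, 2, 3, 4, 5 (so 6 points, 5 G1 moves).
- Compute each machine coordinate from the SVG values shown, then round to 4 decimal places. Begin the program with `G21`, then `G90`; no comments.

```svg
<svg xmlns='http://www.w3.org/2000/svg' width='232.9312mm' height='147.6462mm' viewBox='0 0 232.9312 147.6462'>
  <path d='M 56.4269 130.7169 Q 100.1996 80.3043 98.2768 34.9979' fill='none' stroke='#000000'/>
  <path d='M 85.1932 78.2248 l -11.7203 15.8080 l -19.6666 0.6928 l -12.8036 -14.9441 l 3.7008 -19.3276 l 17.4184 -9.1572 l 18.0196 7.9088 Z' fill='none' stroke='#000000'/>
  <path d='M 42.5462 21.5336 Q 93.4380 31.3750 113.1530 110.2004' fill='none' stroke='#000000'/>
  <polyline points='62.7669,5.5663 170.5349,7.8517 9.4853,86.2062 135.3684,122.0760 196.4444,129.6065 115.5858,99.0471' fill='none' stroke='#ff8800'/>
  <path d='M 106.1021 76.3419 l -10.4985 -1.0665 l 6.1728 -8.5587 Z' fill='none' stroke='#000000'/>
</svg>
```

viewBox `0 0 232.9312 147.6462` with mm width/height → 1 unit = 1 mm. Flip: y_m = 147.6462 − y_svg.

**Shape 1** — `<path>` quadratic bezier, stroke `#000000` → engrave (S248, F3556). Control points (SVG): P0=(56.4269,130.7169), P1=(100.1996,80.3043), P2=(98.2768,34.9979); sampled at t=k/5. Machine vertices: (56.4269,16.9293) → (72.1082,36.8901) → (84.1338,56.4424) → (92.5038,75.5862) → (97.2181,94.3215) → (98.2768,112.6483). Open path.

**Shape 2** — `<path>` regular polygon, stroke `#000000` → engrave (S248, F3556). Machine vertices: (85.1932,69.4214) → (73.4729,53.6134) → (53.8063,52.9206) → (41.0027,67.8647) → (44.7035,87.1923) → (62.1219,96.3495) → (80.1415,88.4407) → (85.1932,69.4214). Closed: final G1 returns to the first vertex.

**Shape 3** — `<path>` quadratic bezier, stroke `#000000` → engrave (S248, F3556). Control points (SVG): P0=(42.5462,21.5336), P1=(93.4380,31.3750), P2=(113.1530,110.2004); sampled at t=k/5. Machine vertices: (42.5462,126.1126) → (61.6558,119.4167) → (78.2714,107.2020) → (92.3927,89.4687) → (104.0199,66.2166) → (113.1530,37.4458). Open path.

**Shape 4** — `<polyline>` open polyline, stroke `#ff8800` → cut (S907, F927). Machine vertices: (62.7669,142.0799) → (170.5349,139.7945) → (9.4853,61.4400) → (135.3684,25.5702) → (196.4444,18.0397) → (115.5858,48.5991). Open path.

**Shape 5** — `<path>` regular polygon, stroke `#000000` → engrave (S248, F3556). Machine vertices: (106.1021,71.3043) → (95.6036,72.3708) → (101.7764,80.9295) → (106.1021,71.3043). Closed: final G1 returns to the first vertex.

G21
G90
G0 X56.4269 Y16.9293
M4 S248
G1 X72.1082 Y36.8901 F3556
G1 X84.1338 Y56.4424
G1 X92.5038 Y75.5862
G1 X97.2181 Y94.3215
G1 X98.2768 Y112.6483
M5
G0 X85.1932 Y69.4214
M4 S248
G1 X73.4729 Y53.6134 F3556
G1 X53.8063 Y52.9206
G1 X41.0027 Y67.8647
G1 X44.7035 Y87.1923
G1 X62.1219 Y96.3495
G1 X80.1415 Y88.4407
G1 X85.1932 Y69.4214
M5
G0 X42.5462 Y126.1126
M4 S248
G1 X61.6558 Y119.4167 F3556
G1 X78.2714 Y107.2020
G1 X92.3927 Y89.4687
G1 X104.0199 Y66.2166
G1 X113.1530 Y37.4458
M5
G0 X62.7669 Y142.0799
M4 S907
G1 X170.5349 Y139.7945 F927
G1 X9.4853 Y61.4400
G1 X135.3684 Y25.5702
G1 X196.4444 Y18.0397
G1 X115.5858 Y48.5991
M5
G0 X106.1021 Y71.3043
M4 S248
G1 X95.6036 Y72.3708 F3556
G1 X101.7764 Y80.9295
G1 X106.1021 Y71.3043
M5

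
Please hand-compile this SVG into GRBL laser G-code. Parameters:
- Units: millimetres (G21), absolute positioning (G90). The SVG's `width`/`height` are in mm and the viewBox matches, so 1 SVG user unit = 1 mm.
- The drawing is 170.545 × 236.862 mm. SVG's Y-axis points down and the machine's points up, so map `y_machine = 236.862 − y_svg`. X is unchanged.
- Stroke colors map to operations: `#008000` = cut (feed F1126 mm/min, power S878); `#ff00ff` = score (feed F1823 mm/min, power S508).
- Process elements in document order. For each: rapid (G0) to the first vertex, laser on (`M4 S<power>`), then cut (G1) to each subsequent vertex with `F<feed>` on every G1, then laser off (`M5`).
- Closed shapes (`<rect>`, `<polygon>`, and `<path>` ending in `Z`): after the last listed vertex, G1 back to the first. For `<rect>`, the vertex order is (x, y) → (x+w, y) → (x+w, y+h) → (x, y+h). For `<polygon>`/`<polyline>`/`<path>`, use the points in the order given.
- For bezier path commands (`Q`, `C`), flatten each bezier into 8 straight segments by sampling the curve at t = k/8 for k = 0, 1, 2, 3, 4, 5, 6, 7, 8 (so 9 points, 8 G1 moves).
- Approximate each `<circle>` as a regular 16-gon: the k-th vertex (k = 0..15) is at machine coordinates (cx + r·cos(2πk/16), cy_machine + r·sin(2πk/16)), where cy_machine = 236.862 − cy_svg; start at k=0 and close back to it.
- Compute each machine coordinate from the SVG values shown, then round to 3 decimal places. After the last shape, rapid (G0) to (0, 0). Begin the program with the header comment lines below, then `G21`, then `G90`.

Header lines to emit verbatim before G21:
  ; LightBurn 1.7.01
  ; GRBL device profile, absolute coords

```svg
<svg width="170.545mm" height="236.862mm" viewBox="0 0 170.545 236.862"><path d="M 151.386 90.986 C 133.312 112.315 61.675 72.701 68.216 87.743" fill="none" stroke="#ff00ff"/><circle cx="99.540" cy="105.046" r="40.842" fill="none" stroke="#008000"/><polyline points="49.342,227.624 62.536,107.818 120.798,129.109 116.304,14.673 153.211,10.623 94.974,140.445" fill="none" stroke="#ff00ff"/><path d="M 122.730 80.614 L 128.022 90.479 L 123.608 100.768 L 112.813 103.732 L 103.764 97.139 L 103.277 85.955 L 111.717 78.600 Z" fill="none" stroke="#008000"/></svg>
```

Since the viewBox matches the mm dimensions, user units are millimetres directly. The only transform is the Y-flip y_m = 236.862 − y_svg.

Shape 1 is a cubic bezier drawn with `<path>`. Its stroke #ff00ff means score at S508, F1823. After flipping Y the toolpath is (151.386,145.876) → (142.355,140.509) → (129.846,139.500) → (115.403,141.495) → (100.570,145.140) → (86.891,149.079) → (75.910,151.959) → (69.170,152.424) → (68.216,149.119).

Shape 2 is a circle drawn with `<circle>`. Its stroke #008000 means cut at S878, F1126. After flipping Y the toolpath is (140.382,131.816) → (137.273,147.446) → (128.420,160.696) → (115.170,169.549) → (99.540,172.658) → (83.910,169.549) → (70.660,160.696) → (61.807,147.446) → (58.698,131.816) → (61.807,116.186) → (70.660,102.936) → (83.910,94.083) → (99.540,90.974) → (115.170,94.083) → (128.420,102.936) → (137.273,116.186) → (140.382,131.816), returning to the start.

Shape 3 is a open polyline drawn with `<polyline>`. Its stroke #ff00ff means score at S508, F1823. After flipping Y the toolpath is (49.342,9.238) → (62.536,129.044) → (120.798,107.753) → (116.304,222.189) → (153.211,226.239) → (94.974,96.417).

Shape 4 is a regular polygon drawn with `<path>`. Its stroke #008000 means cut at S878, F1126. After flipping Y the toolpath is (122.730,156.248) → (128.022,146.383) → (123.608,136.094) → (112.813,133.130) → (103.764,139.723) → (103.277,150.907) → (111.717,158.262) → (122.730,156.248), returning to the start.

; LightBurn 1.7.01
; GRBL device profile, absolute coords
G21
G90
G0 X151.386 Y145.876
M4 S508
G1 X142.355 Y140.509 F1823
G1 X129.846 Y139.500 F1823
G1 X115.403 Y141.495 F1823
G1 X100.570 Y145.140 F1823
G1 X86.891 Y149.079 F1823
G1 X75.910 Y151.959 F1823
G1 X69.170 Y152.424 F1823
G1 X68.216 Y149.119 F1823
M5
G0 X140.382 Y131.816
M4 S878
G1 X137.273 Y147.446 F1126
G1 X128.420 Y160.696 F1126
G1 X115.170 Y169.549 F1126
G1 X99.540 Y172.658 F1126
G1 X83.910 Y169.549 F1126
G1 X70.660 Y160.696 F1126
G1 X61.807 Y147.446 F1126
G1 X58.698 Y131.816 F1126
G1 X61.807 Y116.186 F1126
G1 X70.660 Y102.936 F1126
G1 X83.910 Y94.083 F1126
G1 X99.540 Y90.974 F1126
G1 X115.170 Y94.083 F1126
G1 X128.420 Y102.936 F1126
G1 X137.273 Y116.186 F1126
G1 X140.382 Y131.816 F1126
M5
G0 X49.342 Y9.238
M4 S508
G1 X62.536 Y129.044 F1823
G1 X120.798 Y107.753 F1823
G1 X116.304 Y222.189 F1823
G1 X153.211 Y226.239 F1823
G1 X94.974 Y96.417 F1823
M5
G0 X122.730 Y156.248
M4 S878
G1 X128.022 Y146.383 F1126
G1 X123.608 Y136.094 F1126
G1 X112.813 Y133.130 F1126
G1 X103.764 Y139.723 F1126
G1 X103.277 Y150.907 F1126
G1 X111.717 Y158.262 F1126
G1 X122.730 Y156.248 F1126
M5
G0 X0.000 Y0.000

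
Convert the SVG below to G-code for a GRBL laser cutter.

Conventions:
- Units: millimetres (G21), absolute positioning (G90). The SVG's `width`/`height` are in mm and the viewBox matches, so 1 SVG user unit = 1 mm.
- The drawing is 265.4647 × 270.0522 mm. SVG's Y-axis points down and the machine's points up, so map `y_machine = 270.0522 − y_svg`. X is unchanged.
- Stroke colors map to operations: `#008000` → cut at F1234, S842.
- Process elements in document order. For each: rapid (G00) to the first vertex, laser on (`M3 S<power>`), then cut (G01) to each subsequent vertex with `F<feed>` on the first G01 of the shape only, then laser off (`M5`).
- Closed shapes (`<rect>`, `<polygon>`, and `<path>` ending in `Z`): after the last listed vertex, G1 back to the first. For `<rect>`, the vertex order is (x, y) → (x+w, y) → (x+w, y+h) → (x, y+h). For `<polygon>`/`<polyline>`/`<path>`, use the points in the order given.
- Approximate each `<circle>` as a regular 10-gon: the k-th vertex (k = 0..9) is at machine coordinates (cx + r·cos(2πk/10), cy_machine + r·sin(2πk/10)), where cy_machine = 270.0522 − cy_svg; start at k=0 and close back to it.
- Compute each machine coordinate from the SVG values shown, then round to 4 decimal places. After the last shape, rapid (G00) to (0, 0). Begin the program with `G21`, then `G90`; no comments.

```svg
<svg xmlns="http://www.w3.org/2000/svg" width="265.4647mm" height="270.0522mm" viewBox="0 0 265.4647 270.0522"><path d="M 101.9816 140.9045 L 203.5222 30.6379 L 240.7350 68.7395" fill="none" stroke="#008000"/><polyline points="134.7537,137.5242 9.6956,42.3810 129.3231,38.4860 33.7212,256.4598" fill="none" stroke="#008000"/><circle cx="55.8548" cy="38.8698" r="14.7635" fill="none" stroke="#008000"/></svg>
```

G21
G90
G00 X101.9816 Y129.1477
M3 S842
G01 X203.5222 Y239.4143 F1234
G01 X240.7350 Y201.3127
M5
G00 X134.7537 Y132.5280
M3 S842
G01 X9.6956 Y227.6712 F1234
G01 X129.3231 Y231.5662
G01 X33.7212 Y13.5924
M5
G00 X70.6183 Y231.1824
M3 S842
G01 X67.7987 Y239.8602 F1234
G01 X60.4170 Y245.2233
G01 X51.2926 Y245.2233
G01 X43.9109 Y239.8602
G01 X41.0913 Y231.1824
G01 X43.9109 Y222.5046
G01 X51.2926 Y217.1415
G01 X60.4170 Y217.1415
G01 X67.7987 Y222.5046
G01 X70.6183 Y231.1824
M5
G00 X0.0000 Y0.0000

viewBox `0 0 265.4647 270.0522` with mm width/height → 1 unit = 1 mm. Flip: y_m = 270.0522 − y_svg.

**Shape 1** — `<path>` open polyline, stroke `#008000` → cut (S842, F1234). Machine vertices: (101.9816,129.1477) → (203.5222,239.4143) → (240.7350,201.3127). Open path.

**Shape 2** — `<polyline>` open polyline, stroke `#008000` → cut (S842, F1234). Machine vertices: (134.7537,132.5280) → (9.6956,227.6712) → (129.3231,231.5662) → (33.7212,13.5924). Open path.

**Shape 3** — `<circle>` circle, stroke `#008000` → cut (S842, F1234). Machine vertices: (70.6183,231.1824) → (67.7987,239.8602) → (60.4170,245.2233) → (51.2926,245.2233) → (43.9109,239.8602) → (41.0913,231.1824) → (43.9109,222.5046) → (51.2926,217.1415) → (60.4170,217.1415) → (67.7987,222.5046) → (70.6183,231.1824). Closed: final G1 returns to the first vertex.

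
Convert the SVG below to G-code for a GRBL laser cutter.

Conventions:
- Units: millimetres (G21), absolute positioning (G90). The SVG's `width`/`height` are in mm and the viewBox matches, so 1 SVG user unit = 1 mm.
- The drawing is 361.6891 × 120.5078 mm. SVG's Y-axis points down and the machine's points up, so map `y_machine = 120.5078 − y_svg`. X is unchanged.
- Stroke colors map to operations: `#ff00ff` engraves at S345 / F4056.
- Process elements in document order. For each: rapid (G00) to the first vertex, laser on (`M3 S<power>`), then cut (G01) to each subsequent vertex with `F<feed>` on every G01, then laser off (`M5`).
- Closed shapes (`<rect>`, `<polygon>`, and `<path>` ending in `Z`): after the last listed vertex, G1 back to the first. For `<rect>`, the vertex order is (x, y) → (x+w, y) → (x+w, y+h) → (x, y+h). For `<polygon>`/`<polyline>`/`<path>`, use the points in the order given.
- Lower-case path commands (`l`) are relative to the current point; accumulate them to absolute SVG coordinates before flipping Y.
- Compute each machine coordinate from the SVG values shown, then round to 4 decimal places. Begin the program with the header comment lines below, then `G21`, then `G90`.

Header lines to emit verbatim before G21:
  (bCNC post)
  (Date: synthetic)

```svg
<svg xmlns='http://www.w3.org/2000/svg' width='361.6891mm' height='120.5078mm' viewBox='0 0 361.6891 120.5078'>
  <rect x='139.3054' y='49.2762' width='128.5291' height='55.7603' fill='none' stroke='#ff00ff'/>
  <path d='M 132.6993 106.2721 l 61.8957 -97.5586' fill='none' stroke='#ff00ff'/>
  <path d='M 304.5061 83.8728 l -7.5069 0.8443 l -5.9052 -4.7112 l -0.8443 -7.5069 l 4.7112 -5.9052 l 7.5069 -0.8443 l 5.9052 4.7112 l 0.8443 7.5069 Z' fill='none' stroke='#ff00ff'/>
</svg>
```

(bCNC post)
(Date: synthetic)
G21
G90
G00 X139.3054 Y71.2316
M3 S345
G01 X267.8345 Y71.2316 F4056
G01 X267.8345 Y15.4713 F4056
G01 X139.3054 Y15.4713 F4056
G01 X139.3054 Y71.2316 F4056
M5
G00 X132.6993 Y14.2357
M3 S345
G01 X194.5950 Y111.7943 F4056
M5
G00 X304.5061 Y36.6350
M3 S345
G01 X296.9992 Y35.7907 F4056
G01 X291.0940 Y40.5019 F4056
G01 X290.2497 Y48.0088 F4056
G01 X294.9609 Y53.9140 F4056
G01 X302.4678 Y54.7583 F4056
G01 X308.3730 Y50.0471 F4056
G01 X309.2173 Y42.5402 F4056
G01 X304.5061 Y36.6350 F4056
M5

1 u = 1 mm; y_m = 120.5078 − y.

[1] `<rect>` rectangle, #ff00ff→engrave S345 F4056: (139.3054,71.2316) → (267.8345,71.2316) → (267.8345,15.4713) → (139.3054,15.4713) → (139.3054,71.2316) (closed)

[2] `<path>` line segment, #ff00ff→engrave S345 F4056: (132.6993,14.2357) → (194.5950,111.7943)

[3] `<path>` regular polygon, #ff00ff→engrave S345 F4056: (304.5061,36.6350) → (296.9992,35.7907) → (291.0940,40.5019) → (290.2497,48.0088) → (294.9609,53.9140) → (302.4678,54.7583) → (308.3730,50.0471) → (309.2173,42.5402) → (304.5061,36.6350) (closed)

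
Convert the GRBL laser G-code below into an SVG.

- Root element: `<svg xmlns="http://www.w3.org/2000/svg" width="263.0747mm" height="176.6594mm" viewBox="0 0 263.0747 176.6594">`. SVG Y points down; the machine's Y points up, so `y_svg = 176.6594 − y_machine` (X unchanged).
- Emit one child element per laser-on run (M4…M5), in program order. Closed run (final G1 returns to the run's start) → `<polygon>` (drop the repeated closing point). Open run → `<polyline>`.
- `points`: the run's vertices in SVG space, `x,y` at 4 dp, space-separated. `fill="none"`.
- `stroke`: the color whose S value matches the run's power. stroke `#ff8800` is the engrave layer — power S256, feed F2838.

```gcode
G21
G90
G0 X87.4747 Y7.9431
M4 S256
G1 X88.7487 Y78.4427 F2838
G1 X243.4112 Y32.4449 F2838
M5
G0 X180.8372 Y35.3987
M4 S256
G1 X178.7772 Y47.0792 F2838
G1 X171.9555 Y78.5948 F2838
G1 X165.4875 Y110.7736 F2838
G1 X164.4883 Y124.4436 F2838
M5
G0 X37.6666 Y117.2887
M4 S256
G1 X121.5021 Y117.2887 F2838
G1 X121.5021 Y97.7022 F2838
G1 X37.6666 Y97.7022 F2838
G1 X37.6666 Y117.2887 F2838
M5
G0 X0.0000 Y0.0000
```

Machine Y-up, SVG Y-down with viewBox height 176.6594, so y_svg = 176.6594 − y_machine; X carries over. Every run uses S256, so all elements get stroke `#ff8800` (engrave).

Run 1: The run is open, so emit a `<polyline>` with points (Y-flipped): 87.4747,168.7163 88.7487,98.2167 243.4112,144.2145.

Run 2: The run is open, so emit a `<polyline>` with points (Y-flipped): 180.8372,141.2607 178.7772,129.5802 171.9555,98.0646 165.4875,65.8858 164.4883,52.2158.

Run 3: The run returns to its start, so emit a `<polygon>` with points (Y-flipped): 37.6666,59.3707 121.5021,59.3707 121.5021,78.9572 37.6666,78.9572.

<svg xmlns="http://www.w3.org/2000/svg" width="263.0747mm" height="176.6594mm" viewBox="0 0 263.0747 176.6594">
  <polyline points="87.4747,168.7163 88.7487,98.2167 243.4112,144.2145" fill="none" stroke="#ff8800"/>
  <polyline points="180.8372,141.2607 178.7772,129.5802 171.9555,98.0646 165.4875,65.8858 164.4883,52.2158" fill="none" stroke="#ff8800"/>
  <polygon points="37.6666,59.3707 121.5021,59.3707 121.5021,78.9572 37.6666,78.9572" fill="none" stroke="#ff8800"/>
</svg>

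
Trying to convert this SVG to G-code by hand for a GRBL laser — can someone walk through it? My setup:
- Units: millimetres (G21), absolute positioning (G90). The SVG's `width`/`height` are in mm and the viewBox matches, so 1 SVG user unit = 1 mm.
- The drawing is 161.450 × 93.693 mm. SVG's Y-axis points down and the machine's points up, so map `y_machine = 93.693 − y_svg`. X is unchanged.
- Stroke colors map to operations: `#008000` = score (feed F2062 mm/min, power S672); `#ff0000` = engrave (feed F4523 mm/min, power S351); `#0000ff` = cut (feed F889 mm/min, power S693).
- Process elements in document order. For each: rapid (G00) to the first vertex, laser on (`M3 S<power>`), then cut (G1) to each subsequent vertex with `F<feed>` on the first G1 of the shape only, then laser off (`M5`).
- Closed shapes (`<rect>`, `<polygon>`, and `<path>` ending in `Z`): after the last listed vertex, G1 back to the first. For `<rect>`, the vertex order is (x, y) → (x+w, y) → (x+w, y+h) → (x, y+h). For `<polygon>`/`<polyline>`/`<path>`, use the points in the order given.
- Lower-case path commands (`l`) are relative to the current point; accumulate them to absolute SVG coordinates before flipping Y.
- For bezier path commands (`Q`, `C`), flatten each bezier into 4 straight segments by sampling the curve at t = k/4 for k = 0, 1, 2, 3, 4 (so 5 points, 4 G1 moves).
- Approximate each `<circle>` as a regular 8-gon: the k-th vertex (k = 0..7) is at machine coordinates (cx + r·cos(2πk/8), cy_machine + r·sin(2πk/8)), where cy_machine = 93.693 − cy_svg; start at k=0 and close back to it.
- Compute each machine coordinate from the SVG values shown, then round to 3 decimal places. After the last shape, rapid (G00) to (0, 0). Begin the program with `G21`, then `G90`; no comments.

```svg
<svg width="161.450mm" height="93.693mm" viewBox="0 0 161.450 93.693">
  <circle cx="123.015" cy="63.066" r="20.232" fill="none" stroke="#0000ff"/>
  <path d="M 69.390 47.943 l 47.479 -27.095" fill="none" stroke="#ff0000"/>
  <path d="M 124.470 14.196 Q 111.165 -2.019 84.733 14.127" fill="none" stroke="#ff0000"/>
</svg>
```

G21
G90
G00 X143.247 Y30.627
M3 S693
G1 X137.321 Y44.933 F889
G1 X123.015 Y50.859
G1 X108.709 Y44.933
G1 X102.783 Y30.627
G1 X108.709 Y16.321
G1 X123.015 Y10.395
G1 X137.321 Y16.321
G1 X143.247 Y30.627
M5
G00 X69.390 Y45.750
M3 S351
G1 X116.869 Y72.845 F4523
M5
G00 X124.470 Y79.497
M3 S351
G1 X116.997 Y85.582 F4523
G1 X107.883 Y87.622
G1 X97.129 Y85.616
G1 X84.733 Y79.566
M5
G00 X0.000 Y0.000

viewBox `0 0 161.450 93.693` with mm width/height → 1 unit = 1 mm. Flip: y_m = 93.693 − y_svg.

**Shape 1** — `<circle>` circle, stroke `#0000ff` → cut (S693, F889). Machine vertices: (143.247,30.627) → (137.321,44.933) → (123.015,50.859) → (108.709,44.933) → (102.783,30.627) → (108.709,16.321) → (123.015,10.395) → (137.321,16.321) → (143.247,30.627). Closed: final G1 returns to the first vertex.

**Shape 2** — `<path>` line segment, stroke `#ff0000` → engrave (S351, F4523). Machine vertices: (69.390,45.750) → (116.869,72.845). Open path.

**Shape 3** — `<path>` quadratic bezier, stroke `#ff0000` → engrave (S351, F4523). Control points (SVG): P0=(124.470,14.196), P1=(111.165,-2.019), P2=(84.733,14.127); sampled at t=k/4. Machine vertices: (124.470,79.497) → (116.997,85.582) → (107.883,87.622) → (97.129,85.616) → (84.733,79.566). Open path.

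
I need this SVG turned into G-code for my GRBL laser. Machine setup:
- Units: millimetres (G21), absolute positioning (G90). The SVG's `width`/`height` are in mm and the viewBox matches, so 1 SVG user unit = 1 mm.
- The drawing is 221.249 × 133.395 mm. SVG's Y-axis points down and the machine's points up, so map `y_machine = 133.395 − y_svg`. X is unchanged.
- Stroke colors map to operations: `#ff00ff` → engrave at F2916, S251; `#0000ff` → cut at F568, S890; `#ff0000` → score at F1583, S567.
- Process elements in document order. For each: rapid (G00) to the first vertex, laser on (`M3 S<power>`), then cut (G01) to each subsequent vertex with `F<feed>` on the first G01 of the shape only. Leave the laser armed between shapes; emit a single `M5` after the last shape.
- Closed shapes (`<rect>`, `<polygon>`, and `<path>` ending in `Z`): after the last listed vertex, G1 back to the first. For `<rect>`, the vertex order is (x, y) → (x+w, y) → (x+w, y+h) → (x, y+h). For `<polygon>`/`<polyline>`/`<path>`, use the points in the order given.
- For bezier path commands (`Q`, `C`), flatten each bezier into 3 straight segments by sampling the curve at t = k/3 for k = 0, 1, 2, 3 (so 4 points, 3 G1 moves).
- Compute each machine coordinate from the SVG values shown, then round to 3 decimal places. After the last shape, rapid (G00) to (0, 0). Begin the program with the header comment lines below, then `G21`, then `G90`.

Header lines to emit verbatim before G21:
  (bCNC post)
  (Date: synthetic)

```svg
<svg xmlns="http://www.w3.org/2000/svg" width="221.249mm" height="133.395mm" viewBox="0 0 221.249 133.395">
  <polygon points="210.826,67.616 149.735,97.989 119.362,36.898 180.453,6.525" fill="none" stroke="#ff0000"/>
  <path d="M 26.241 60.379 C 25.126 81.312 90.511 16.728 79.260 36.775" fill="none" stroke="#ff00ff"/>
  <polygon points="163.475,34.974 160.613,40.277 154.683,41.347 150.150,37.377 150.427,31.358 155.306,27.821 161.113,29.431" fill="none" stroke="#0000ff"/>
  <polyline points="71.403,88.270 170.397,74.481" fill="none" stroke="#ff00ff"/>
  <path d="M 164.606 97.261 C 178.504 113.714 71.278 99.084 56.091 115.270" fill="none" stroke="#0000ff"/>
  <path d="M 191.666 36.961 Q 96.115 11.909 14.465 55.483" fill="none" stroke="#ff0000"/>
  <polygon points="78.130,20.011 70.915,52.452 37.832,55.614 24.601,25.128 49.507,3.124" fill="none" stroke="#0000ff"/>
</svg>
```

(bCNC post)
(Date: synthetic)
G21
G90
G00 X210.826 Y65.779
M3 S567
G01 X149.735 Y35.406 F1583
G01 X119.362 Y96.497
G01 X180.453 Y126.870
G01 X210.826 Y65.779
G00 X26.241 Y73.016
M3 S251
G01 X41.991 Y74.287 F2916
G01 X70.267 Y94.758
G01 X79.260 Y96.620
G00 X163.475 Y98.421
M3 S890
G01 X160.613 Y93.118 F568
G01 X154.683 Y92.048
G01 X150.150 Y96.018
G01 X150.427 Y102.037
G01 X155.306 Y105.574
G01 X161.113 Y103.964
G01 X163.475 Y98.421
G00 X71.403 Y45.125
M3 S251
G01 X170.397 Y58.914 F2916
G00 X164.606 Y36.134
M3 S890
G01 X146.024 Y27.749 F568
G01 X94.063 Y26.332
G01 X56.091 Y18.125
G00 X191.666 Y96.434
M3 S567
G01 X129.510 Y105.510 F1583
G01 X70.443 Y99.336
G01 X14.465 Y77.912
G00 X78.130 Y113.384
M3 S890
G01 X70.915 Y80.943 F568
G01 X37.832 Y77.781
G01 X24.601 Y108.267
G01 X49.507 Y130.271
G01 X78.130 Y113.384
M5
G00 X0.000 Y0.000

1 u = 1 mm; y_m = 133.395 − y.

[1] `<polygon>` regular polygon, #ff0000→score S567 F1583: (210.826,65.779) → (149.735,35.406) → (119.362,96.497) → (180.453,126.870) → (210.826,65.779) (closed)

[2] `<path>` cubic bezier, #ff00ff→engrave S251 F2916: (26.241,73.016) → (41.991,74.287) → (70.267,94.758) → (79.260,96.620)

[3] `<polygon>` regular polygon, #0000ff→cut S890 F568: (163.475,98.421) → (160.613,93.118) → (154.683,92.048) → (150.150,96.018) → (150.427,102.037) → (155.306,105.574) → (161.113,103.964) → (163.475,98.421) (closed)

[4] `<polyline>` line segment, #ff00ff→engrave S251 F2916: (71.403,45.125) → (170.397,58.914)

[5] `<path>` cubic bezier, #0000ff→cut S890 F568: (164.606,36.134) → (146.024,27.749) → (94.063,26.332) → (56.091,18.125)

[6] `<path>` quadratic bezier, #ff0000→score S567 F1583: (191.666,96.434) → (129.510,105.510) → (70.443,99.336) → (14.465,77.912)

[7] `<polygon>` regular polygon, #0000ff→cut S890 F568: (78.130,113.384) → (70.915,80.943) → (37.832,77.781) → (24.601,108.267) → (49.507,130.271) → (78.130,113.384) (closed)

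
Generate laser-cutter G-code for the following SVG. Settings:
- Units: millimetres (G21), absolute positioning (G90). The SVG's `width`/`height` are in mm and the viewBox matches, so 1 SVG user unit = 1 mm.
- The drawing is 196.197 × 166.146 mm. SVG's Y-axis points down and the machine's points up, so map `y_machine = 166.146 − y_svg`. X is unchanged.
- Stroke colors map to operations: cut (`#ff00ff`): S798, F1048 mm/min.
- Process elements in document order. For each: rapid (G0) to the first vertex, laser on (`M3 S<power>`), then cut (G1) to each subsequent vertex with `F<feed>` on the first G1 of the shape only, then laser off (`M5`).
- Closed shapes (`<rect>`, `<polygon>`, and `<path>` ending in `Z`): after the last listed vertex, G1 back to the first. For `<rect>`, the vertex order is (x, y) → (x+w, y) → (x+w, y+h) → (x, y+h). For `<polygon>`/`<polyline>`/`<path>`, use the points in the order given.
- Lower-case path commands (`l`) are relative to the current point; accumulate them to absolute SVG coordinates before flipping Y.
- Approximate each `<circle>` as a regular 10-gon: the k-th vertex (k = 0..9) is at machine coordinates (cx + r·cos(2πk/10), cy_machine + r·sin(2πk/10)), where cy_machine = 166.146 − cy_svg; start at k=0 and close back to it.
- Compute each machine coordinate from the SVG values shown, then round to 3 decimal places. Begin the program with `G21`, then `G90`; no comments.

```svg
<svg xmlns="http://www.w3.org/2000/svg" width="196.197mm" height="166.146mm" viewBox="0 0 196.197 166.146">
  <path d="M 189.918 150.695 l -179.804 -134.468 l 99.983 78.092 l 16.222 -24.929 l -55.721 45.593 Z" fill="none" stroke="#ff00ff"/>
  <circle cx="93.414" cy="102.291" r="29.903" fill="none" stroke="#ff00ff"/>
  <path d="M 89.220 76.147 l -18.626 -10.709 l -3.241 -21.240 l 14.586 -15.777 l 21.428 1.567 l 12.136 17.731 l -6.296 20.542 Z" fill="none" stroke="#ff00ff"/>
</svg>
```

viewBox `0 0 196.197 166.146` with mm width/height → 1 unit = 1 mm. Flip: y_m = 166.146 − y_svg.

**Shape 1** — `<path>` closed polygon, stroke `#ff00ff` → cut (S798, F1048). Machine vertices: (189.918,15.451) → (10.114,149.919) → (110.097,71.827) → (126.319,96.756) → (70.598,51.163) → (189.918,15.451). Closed: final G1 returns to the first vertex.

**Shape 2** — `<circle>` circle, stroke `#ff00ff` → cut (S798, F1048). Machine vertices: (123.317,63.855) → (117.606,81.432) → (102.655,92.294) → (84.173,92.294) → (69.222,81.432) → (63.511,63.855) → (69.222,46.278) → (84.173,35.416) → (102.655,35.416) → (117.606,46.278) → (123.317,63.855). Closed: final G1 returns to the first vertex.

**Shape 3** — `<path>` regular polygon, stroke `#ff00ff` → cut (S798, F1048). Machine vertices: (89.220,89.999) → (70.594,100.708) → (67.353,121.948) → (81.939,137.725) → (103.367,136.158) → (115.503,118.427) → (109.207,97.885) → (89.220,89.999). Closed: final G1 returns to the first vertex.

G21
G90
G0 X189.918 Y15.451
M3 S798
G1 X10.114 Y149.919 F1048
G1 X110.097 Y71.827
G1 X126.319 Y96.756
G1 X70.598 Y51.163
G1 X189.918 Y15.451
M5
G0 X123.317 Y63.855
M3 S798
G1 X117.606 Y81.432 F1048
G1 X102.655 Y92.294
G1 X84.173 Y92.294
G1 X69.222 Y81.432
G1 X63.511 Y63.855
G1 X69.222 Y46.278
G1 X84.173 Y35.416
G1 X102.655 Y35.416
G1 X117.606 Y46.278
G1 X123.317 Y63.855
M5
G0 X89.220 Y89.999
M3 S798
G1 X70.594 Y100.708 F1048
G1 X67.353 Y121.948
G1 X81.939 Y137.725
G1 X103.367 Y136.158
G1 X115.503 Y118.427
G1 X109.207 Y97.885
G1 X89.220 Y89.999
M5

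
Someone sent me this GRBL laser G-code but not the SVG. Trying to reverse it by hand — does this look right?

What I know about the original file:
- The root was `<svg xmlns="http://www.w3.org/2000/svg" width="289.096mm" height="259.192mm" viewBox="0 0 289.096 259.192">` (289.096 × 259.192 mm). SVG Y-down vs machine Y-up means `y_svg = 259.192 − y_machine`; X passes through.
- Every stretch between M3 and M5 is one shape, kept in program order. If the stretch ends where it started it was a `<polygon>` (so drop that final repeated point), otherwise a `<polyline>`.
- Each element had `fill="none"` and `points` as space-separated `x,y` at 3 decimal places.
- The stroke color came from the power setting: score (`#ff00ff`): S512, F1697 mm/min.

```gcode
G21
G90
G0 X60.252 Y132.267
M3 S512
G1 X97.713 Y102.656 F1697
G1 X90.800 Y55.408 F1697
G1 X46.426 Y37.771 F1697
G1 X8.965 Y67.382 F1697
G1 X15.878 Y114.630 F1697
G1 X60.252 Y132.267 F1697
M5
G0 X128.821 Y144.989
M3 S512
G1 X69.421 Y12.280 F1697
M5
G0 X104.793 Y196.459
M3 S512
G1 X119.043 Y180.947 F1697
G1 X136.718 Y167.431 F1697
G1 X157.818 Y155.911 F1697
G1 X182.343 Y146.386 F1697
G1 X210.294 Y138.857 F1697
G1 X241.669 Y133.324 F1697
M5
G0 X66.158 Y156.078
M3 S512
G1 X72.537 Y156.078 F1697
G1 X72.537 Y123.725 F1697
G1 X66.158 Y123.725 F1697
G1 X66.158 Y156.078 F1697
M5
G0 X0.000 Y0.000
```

Machine Y-up, SVG Y-down with viewBox height 259.192, so y_svg = 259.192 − y_machine; X carries over. Every run uses S512, so all elements get stroke `#ff00ff` (score).

Run 1: The run returns to its start, so emit a `<polygon>` with points (Y-flipped): 60.252,126.925 97.713,156.536 90.800,203.784 46.426,221.421 8.965,191.810 15.878,144.562.

Run 2: The run is open, so emit a `<polyline>` with points (Y-flipped): 128.821,114.203 69.421,246.912.

Run 3: The run is open, so emit a `<polyline>` with points (Y-flipped): 104.793,62.733 119.043,78.245 136.718,91.761 157.818,103.281 182.343,112.806 210.294,120.335 241.669,125.868.

Run 4: The run returns to its start, so emit a `<polygon>` with points (Y-flipped): 66.158,103.114 72.537,103.114 72.537,135.467 66.158,135.467.

<svg xmlns="http://www.w3.org/2000/svg" width="289.096mm" height="259.192mm" viewBox="0 0 289.096 259.192">
  <polygon points="60.252,126.925 97.713,156.536 90.800,203.784 46.426,221.421 8.965,191.810 15.878,144.562" fill="none" stroke="#ff00ff"/>
  <polyline points="128.821,114.203 69.421,246.912" fill="none" stroke="#ff00ff"/>
  <polyline points="104.793,62.733 119.043,78.245 136.718,91.761 157.818,103.281 182.343,112.806 210.294,120.335 241.669,125.868" fill="none" stroke="#ff00ff"/>
  <polygon points="66.158,103.114 72.537,103.114 72.537,135.467 66.158,135.467" fill="none" stroke="#ff00ff"/>
</svg>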